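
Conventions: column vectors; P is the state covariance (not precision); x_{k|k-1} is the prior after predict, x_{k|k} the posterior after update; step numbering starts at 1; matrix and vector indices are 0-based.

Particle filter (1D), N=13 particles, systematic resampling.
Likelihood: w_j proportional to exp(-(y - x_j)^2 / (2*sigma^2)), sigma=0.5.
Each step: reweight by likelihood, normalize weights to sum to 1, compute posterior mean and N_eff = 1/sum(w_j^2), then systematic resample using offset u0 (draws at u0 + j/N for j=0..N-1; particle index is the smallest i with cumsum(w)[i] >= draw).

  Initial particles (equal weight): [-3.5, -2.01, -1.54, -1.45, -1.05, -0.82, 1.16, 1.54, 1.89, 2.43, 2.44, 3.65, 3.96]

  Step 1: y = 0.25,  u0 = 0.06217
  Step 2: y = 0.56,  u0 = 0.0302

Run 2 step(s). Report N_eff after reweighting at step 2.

step 1: w=[0.0000, 0.0001, 0.0044, 0.0083, 0.0916, 0.2726, 0.5136, 0.0965, 0.0124, 0.0002, 0.0002, 0.0000, 0.0000]  mean=0.4300  Neff=2.8083  idx=[4, 5, 5, 5, 5, 6, 6, 6, 6, 6, 6, 7, 7]
step 2: w=[0.0017, 0.0067, 0.0067, 0.0067, 0.0067, 0.1472, 0.1472, 0.1472, 0.1472, 0.1472, 0.1472, 0.0443, 0.0443]  mean=1.1368  Neff=7.4611  idx=[5, 5, 6, 6, 7, 7, 8, 8, 9, 9, 10, 10, 11]

N_eff = 7.4611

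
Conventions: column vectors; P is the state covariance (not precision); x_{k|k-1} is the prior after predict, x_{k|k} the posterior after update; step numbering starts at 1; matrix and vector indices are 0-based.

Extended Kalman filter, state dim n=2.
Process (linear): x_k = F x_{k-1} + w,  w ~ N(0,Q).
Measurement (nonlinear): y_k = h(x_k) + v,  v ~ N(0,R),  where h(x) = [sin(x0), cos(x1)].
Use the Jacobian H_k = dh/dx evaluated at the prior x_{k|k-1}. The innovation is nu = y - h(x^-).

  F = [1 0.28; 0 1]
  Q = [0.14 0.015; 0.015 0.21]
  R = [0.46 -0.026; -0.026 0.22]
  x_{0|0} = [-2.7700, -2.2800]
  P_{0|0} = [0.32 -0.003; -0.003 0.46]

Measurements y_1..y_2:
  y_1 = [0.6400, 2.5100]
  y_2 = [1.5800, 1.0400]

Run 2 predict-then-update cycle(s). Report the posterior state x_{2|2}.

x_post = [-3.9859, 0.1048]

step 1: x^-=[-3.4084, -2.2800]  P^-=[0.4944 0.1408; 0.1408 0.6700]  H_jac=[-0.9646 0.0000; 0.0000 0.7589]  S=[0.9200 -0.1291; -0.1291 0.6059]  K=[-0.5088 0.0680; -0.0308 0.8327]  nu=[0.3763, 3.1612]  x^+=[-3.3850, 0.3407]  P^+=[0.2445 0.0371; 0.0371 0.2424]
step 2: x^-=[-3.2896, 0.3407]  P^-=[0.4243 0.1200; 0.1200 0.4524]  H_jac=[-0.9891 0.0000; 0.0000 -0.3341]  S=[0.8750 0.0137; 0.0137 0.2705]  K=[-0.4776 -0.1241; -0.1270 -0.5524]  nu=[1.4325, 0.0975]  x^+=[-3.9859, 0.1048]  P^+=[0.2189 0.0446; 0.0446 0.3539]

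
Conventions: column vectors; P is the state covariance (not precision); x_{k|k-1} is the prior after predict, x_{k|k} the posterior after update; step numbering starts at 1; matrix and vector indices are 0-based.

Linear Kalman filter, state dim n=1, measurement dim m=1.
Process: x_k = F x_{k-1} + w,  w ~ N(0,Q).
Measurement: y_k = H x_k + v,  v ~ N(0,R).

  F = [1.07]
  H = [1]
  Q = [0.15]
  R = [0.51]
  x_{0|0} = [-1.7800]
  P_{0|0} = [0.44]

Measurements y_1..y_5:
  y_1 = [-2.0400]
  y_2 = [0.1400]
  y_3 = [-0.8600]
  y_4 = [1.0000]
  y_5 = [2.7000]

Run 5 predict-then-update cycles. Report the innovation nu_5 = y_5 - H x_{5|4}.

step 1: x^-=[-1.9046]  P^-=[0.6538]  S=[1.1638]  K=[0.5618]  nu=[-0.1354]  x^+=[-1.9807]  P^+=[0.2865]
step 2: x^-=[-2.1193]  P^-=[0.4780]  S=[0.9880]  K=[0.4838]  nu=[2.2593]  x^+=[-1.0262]  P^+=[0.2467]
step 3: x^-=[-1.0981]  P^-=[0.4325]  S=[0.9425]  K=[0.4589]  nu=[0.2381]  x^+=[-0.9888]  P^+=[0.2340]
step 4: x^-=[-1.0580]  P^-=[0.4179]  S=[0.9279]  K=[0.4504]  nu=[2.0580]  x^+=[-0.1311]  P^+=[0.2297]
step 5: x^-=[-0.1403]  P^-=[0.4130]  S=[0.9230]  K=[0.4474]  nu=[2.8403]  x^+=[1.1306]  P^+=[0.2282]

innov = [2.8403]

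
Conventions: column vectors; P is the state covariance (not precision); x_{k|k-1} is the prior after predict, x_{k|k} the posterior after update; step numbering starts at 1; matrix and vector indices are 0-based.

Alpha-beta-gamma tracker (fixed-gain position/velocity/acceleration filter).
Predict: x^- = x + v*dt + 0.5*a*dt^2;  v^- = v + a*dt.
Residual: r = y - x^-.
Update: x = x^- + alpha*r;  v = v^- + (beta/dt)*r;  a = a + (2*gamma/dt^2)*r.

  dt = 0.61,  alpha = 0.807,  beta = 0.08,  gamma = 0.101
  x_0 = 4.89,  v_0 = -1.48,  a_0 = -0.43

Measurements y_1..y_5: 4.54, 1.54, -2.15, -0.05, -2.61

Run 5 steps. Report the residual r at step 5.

step 1: x_pred=3.9072  r=0.6328  x^+=4.4179  v^+=-1.6593  a^+=-0.0865
step 2: x_pred=3.3896  r=-1.8496  x^+=1.8970  v^+=-1.9546  a^+=-1.0906
step 3: x_pred=0.5018  r=-2.6518  x^+=-1.6382  v^+=-2.9676  a^+=-2.5301
step 4: x_pred=-3.9192  r=3.8692  x^+=-0.7968  v^+=-4.0036  a^+=-0.4296
step 5: x_pred=-3.3189  r=0.7089  x^+=-2.7468  v^+=-4.1727  a^+=-0.0448

resid = 0.7089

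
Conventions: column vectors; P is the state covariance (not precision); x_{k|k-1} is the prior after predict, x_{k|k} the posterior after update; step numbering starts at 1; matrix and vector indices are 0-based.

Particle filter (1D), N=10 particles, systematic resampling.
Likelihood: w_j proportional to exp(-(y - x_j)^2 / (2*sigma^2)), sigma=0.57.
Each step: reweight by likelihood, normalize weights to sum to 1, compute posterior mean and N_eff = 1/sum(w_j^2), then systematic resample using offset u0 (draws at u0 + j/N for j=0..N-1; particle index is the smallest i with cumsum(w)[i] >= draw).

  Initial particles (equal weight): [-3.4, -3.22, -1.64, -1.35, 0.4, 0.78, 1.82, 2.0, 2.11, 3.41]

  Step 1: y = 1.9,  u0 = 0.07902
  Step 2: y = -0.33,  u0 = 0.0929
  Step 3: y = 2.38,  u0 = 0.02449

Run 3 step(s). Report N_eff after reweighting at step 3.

step 1: w=[0.0000, 0.0000, 0.0000, 0.0000, 0.0101, 0.0466, 0.3178, 0.3161, 0.2999, 0.0096]  mean=1.9164  Neff=3.4107  idx=[6, 6, 6, 7, 7, 7, 7, 8, 8, 8]
step 2: w=[0.2201, 0.2201, 0.2201, 0.0636, 0.0636, 0.0636, 0.0636, 0.0284, 0.0284, 0.0284]  mean=1.8905  Neff=6.0991  idx=[0, 0, 1, 1, 2, 2, 3, 5, 6, 9]
step 3: w=[0.0882, 0.0882, 0.0882, 0.0882, 0.0882, 0.0882, 0.1144, 0.1144, 0.1144, 0.1277]  mean=1.9188  Neff=9.7820  idx=[0, 1, 2, 3, 4, 5, 6, 7, 8, 9]

N_eff = 9.7820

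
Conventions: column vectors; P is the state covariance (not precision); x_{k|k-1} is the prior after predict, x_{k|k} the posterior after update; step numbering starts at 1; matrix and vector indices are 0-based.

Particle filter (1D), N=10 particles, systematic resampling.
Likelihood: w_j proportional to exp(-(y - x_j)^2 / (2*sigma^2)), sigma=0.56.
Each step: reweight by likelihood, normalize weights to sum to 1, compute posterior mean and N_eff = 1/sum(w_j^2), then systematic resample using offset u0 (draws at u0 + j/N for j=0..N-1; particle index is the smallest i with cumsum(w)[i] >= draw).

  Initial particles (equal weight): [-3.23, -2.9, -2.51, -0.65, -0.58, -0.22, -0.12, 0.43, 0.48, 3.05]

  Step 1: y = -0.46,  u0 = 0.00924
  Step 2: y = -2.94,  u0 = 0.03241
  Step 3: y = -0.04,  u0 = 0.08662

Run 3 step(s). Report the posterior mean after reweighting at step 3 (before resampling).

post_mean = -0.6271

step 1: w=[0.0000, 0.0000, 0.0003, 0.2251, 0.2330, 0.2175, 0.1983, 0.0674, 0.0583, 0.0000]  mean=-0.2969  Neff=5.0110  idx=[3, 3, 3, 4, 4, 5, 5, 6, 6, 7]
step 2: w=[0.2336, 0.2336, 0.2336, 0.1390, 0.1390, 0.0075, 0.0075, 0.0031, 0.0031, 0.0000]  mean=-0.6208  Neff=4.9398  idx=[0, 0, 0, 1, 1, 2, 2, 3, 3, 4]
step 3: w=[0.0961, 0.0961, 0.0961, 0.0961, 0.0961, 0.0961, 0.0961, 0.1092, 0.1092, 0.1092]  mean=-0.6271  Neff=9.9638  idx=[0, 1, 2, 4, 5, 6, 7, 8, 8, 9]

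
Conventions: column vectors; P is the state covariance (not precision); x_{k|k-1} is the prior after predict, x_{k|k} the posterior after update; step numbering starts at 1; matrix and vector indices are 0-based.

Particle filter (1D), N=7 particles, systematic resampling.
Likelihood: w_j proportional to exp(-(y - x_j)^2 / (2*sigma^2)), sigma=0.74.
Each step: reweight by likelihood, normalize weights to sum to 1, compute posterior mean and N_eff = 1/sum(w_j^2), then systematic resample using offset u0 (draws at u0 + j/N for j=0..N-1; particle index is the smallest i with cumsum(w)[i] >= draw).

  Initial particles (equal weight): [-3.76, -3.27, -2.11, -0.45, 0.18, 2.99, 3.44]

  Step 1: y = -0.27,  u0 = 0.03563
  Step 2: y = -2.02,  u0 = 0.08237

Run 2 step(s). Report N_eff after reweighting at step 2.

step 1: w=[0.0000, 0.0001, 0.0246, 0.5254, 0.4498, 0.0000, 0.0000]  mean=-0.2078  Neff=2.0877  idx=[3, 3, 3, 3, 4, 4, 4]
step 2: w=[0.2303, 0.2303, 0.2303, 0.2303, 0.0263, 0.0263, 0.0263]  mean=-0.4002  Neff=4.6696  idx=[0, 0, 1, 2, 2, 3, 4]

N_eff = 4.6696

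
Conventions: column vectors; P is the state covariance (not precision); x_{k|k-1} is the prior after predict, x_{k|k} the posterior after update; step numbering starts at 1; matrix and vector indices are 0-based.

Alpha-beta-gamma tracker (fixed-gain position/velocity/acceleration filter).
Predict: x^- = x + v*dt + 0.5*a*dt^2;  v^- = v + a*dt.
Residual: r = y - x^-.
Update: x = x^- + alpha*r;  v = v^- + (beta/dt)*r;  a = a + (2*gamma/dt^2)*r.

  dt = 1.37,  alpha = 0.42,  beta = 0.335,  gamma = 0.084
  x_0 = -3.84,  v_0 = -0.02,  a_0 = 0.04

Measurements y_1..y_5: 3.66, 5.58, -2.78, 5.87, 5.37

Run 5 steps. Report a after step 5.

step 1: x_pred=-3.8299  r=7.4899  x^+=-0.6841  v^+=1.8663  a^+=0.7104
step 2: x_pred=2.5393  r=3.0407  x^+=3.8164  v^+=3.5830  a^+=0.9826
step 3: x_pred=9.6473  r=-12.4273  x^+=4.4278  v^+=1.8904  a^+=-0.1298
step 4: x_pred=6.8959  r=-1.0259  x^+=6.4650  v^+=1.4617  a^+=-0.2216
step 5: x_pred=8.2596  r=-2.8896  x^+=7.0460  v^+=0.4516  a^+=-0.4803

a_post = -0.4803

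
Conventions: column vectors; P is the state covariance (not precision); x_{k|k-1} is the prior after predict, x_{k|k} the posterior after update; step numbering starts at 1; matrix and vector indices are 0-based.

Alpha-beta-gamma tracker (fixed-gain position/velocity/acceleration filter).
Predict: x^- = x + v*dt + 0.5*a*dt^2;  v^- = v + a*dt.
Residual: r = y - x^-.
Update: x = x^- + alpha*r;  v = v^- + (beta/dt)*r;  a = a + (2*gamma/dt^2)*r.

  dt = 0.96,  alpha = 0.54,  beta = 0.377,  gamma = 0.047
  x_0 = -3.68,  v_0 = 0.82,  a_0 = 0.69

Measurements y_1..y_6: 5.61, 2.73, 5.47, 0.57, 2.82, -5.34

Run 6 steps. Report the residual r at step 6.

step 1: x_pred=-2.5748  r=8.1848  x^+=1.8450  v^+=4.6967  a^+=1.5248
step 2: x_pred=7.0564  r=-4.3264  x^+=4.7201  v^+=4.4615  a^+=1.0835
step 3: x_pred=9.5025  r=-4.0325  x^+=7.3249  v^+=3.9181  a^+=0.6723
step 4: x_pred=11.3961  r=-10.8261  x^+=5.5500  v^+=0.3120  a^+=-0.4320
step 5: x_pred=5.6504  r=-2.8304  x^+=4.1220  v^+=-1.2143  a^+=-0.7207
step 6: x_pred=2.6242  r=-7.9642  x^+=-1.6765  v^+=-5.0337  a^+=-1.5330

resid = -7.9642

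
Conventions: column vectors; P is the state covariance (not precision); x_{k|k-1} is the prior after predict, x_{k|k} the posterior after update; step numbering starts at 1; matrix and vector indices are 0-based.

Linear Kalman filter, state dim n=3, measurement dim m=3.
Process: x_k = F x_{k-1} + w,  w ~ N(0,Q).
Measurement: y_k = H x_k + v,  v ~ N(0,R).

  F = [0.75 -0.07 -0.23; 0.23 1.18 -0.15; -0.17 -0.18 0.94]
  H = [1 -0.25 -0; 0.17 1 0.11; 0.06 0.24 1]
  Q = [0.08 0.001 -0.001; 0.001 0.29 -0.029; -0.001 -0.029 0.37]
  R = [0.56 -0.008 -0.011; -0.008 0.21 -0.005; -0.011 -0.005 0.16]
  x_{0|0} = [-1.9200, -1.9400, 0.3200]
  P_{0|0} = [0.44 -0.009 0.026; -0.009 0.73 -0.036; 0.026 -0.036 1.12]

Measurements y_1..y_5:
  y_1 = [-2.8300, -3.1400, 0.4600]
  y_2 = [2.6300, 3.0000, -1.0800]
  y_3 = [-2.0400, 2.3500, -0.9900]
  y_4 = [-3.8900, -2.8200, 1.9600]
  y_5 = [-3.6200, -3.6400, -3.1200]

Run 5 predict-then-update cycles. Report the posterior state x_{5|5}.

step 1: x^-=[-1.3778, -2.7788, 0.9764]  P^-=[0.3811 0.0525 -0.2687; 0.0525 1.3610 -0.3916; -0.2687 -0.3916 1.3993]  S=[0.9999 -0.2520 -0.2288; -0.2520 1.5206 0.0353; -0.2288 0.0353 1.4204]  K=[0.3744 0.1222 -0.1070; -0.0893 0.8596 -0.0793; -0.0155 -0.2101 0.9104]  nu=[-2.1469, -0.2344, 0.2332]  x^+=[-2.2351, -2.8071, 1.2711]  P^+=[0.2077 -0.0086 -0.0323; -0.0086 0.1898 -0.0610; -0.0323 -0.0610 0.1635]
step 2: x^-=[-1.7722, -4.0171, 2.0801]  P^-=[0.2165 0.0406 -0.0819; 0.0406 0.5881 -0.1756; -0.0819 -0.1756 0.5570]  S=[0.7929 -0.0835 -0.0622; -0.0835 0.7833 0.0091; -0.0622 0.0091 0.6588]  K=[0.2673 0.1166 -0.0662; -0.0625 0.7291 -0.0645; -0.0053 -0.1732 0.7760]  nu=[3.3979, 7.0896, -2.0896]  x^+=[0.1010, 1.0746, -0.7879]  P^+=[0.1494 -0.0002 -0.0230; -0.0002 0.1596 -0.0516; -0.0230 -0.0516 0.1389]
step 3: x^-=[0.1818, 1.4095, -0.9512]  P^-=[0.1785 0.0355 -0.0639; 0.0355 0.5431 -0.1525; -0.0639 -0.1525 0.5270]  S=[0.7547 -0.0823 -0.0507; -0.0823 0.7407 0.0209; -0.0507 0.0209 0.6391]  K=[0.2327 0.1068 -0.0550; -0.0590 0.7138 -0.0593; -0.0006 -0.1640 0.7667]  nu=[-1.8694, 1.0143, -0.3879]  x^+=[-0.1236, 2.2668, -1.4139]  P^+=[0.1303 0.0009 -0.0199; 0.0009 0.1560 -0.0499; -0.0199 -0.0499 0.1367]
step 4: x^-=[0.0738, 2.8585, -1.7161]  P^-=[0.1665 0.0324 -0.0589; 0.0324 0.5367 -0.1482; -0.0589 -0.1482 0.5229]  S=[0.7438 -0.0853 -0.0478; -0.0853 0.7340 0.0237; -0.0478 0.0237 0.6371]  K=[0.2212 0.1012 -0.0518; -0.0590 0.7115 -0.0584; 0.0012 -0.1618 0.7654]  nu=[-3.2492, -5.5023, 2.9856]  x^+=[-1.3563, -1.0387, 1.4557]  P^+=[0.1238 0.0008 -0.0188; 0.0008 0.1555 -0.0496; -0.0188 -0.0496 0.1363]
step 5: x^-=[-1.2793, -1.7560, 1.7859]  P^-=[0.1624 0.0309 -0.0572; 0.0309 0.5354 -0.1472; -0.0572 -0.1472 0.5219]  S=[0.7404 -0.0869 -0.0468; -0.0869 0.7324 0.0245; -0.0468 0.0245 0.6367]  K=[0.2173 0.0988 -0.0507; -0.0593 0.7110 -0.0582; 0.0019 -0.1612 0.7652]  nu=[-2.7797, -1.8630, -4.4077]  x^+=[-1.8441, -2.6595, -1.2917]  P^+=[0.1216 0.0006 -0.0184; 0.0006 0.1554 -0.0495; -0.0184 -0.0495 0.1362]

x_post = [-1.8441, -2.6595, -1.2917]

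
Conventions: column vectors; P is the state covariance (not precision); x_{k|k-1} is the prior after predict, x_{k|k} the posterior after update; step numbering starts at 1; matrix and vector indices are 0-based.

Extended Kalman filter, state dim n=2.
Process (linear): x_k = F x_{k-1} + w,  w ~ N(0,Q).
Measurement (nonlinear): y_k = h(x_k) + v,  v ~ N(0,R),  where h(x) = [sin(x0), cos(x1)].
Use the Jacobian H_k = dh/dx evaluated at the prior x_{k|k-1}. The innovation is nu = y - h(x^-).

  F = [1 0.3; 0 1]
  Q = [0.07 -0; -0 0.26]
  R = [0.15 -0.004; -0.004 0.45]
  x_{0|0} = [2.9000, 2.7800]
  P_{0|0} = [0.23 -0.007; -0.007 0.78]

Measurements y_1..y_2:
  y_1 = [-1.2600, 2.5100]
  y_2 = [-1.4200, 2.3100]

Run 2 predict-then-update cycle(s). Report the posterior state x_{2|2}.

x_post = [4.2902, -0.1528]

step 1: x^-=[3.7340, 2.7800]  P^-=[0.3660 0.2270; 0.2270 1.0400]  H_jac=[-0.8296 0.0000; 0.0000 -0.3538]  S=[0.4019 0.0626; 0.0626 0.5802]  K=[-0.7465 -0.0578; -0.3761 -0.5936]  nu=[-0.7016, 3.4453]  x^+=[4.0585, 0.9988]  P^+=[0.1347 0.0651; 0.0651 0.7508]
step 2: x^-=[4.3581, 0.9988]  P^-=[0.3113 0.2904; 0.2904 1.0108]  H_jac=[-0.3469 0.0000; 0.0000 -0.8408]  S=[0.1875 0.0807; 0.0807 1.1646]  K=[-0.5008 -0.1749; -0.2300 -0.7138]  nu=[-0.4821, 1.7687]  x^+=[4.2902, -0.1528]  P^+=[0.2145 0.0912; 0.0912 0.3809]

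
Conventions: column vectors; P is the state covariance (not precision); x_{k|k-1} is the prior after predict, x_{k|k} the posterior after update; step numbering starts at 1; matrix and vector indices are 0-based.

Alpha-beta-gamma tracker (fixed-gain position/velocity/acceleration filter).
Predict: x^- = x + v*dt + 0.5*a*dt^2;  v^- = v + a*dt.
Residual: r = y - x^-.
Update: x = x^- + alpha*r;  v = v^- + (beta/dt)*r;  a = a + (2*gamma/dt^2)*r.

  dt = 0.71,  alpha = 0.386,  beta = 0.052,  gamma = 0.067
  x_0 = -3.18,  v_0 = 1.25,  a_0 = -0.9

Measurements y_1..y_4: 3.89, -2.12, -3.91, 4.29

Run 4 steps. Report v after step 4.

step 1: x_pred=-2.5193  r=6.4093  x^+=-0.0453  v^+=1.0804  a^+=0.8037
step 2: x_pred=0.9243  r=-3.0443  x^+=-0.2508  v^+=1.4281  a^+=-0.0055
step 3: x_pred=0.7618  r=-4.6718  x^+=-1.0415  v^+=1.0820  a^+=-1.2474
step 4: x_pred=-0.5877  r=4.8777  x^+=1.2951  v^+=0.5536  a^+=0.0492

v_post = 0.5536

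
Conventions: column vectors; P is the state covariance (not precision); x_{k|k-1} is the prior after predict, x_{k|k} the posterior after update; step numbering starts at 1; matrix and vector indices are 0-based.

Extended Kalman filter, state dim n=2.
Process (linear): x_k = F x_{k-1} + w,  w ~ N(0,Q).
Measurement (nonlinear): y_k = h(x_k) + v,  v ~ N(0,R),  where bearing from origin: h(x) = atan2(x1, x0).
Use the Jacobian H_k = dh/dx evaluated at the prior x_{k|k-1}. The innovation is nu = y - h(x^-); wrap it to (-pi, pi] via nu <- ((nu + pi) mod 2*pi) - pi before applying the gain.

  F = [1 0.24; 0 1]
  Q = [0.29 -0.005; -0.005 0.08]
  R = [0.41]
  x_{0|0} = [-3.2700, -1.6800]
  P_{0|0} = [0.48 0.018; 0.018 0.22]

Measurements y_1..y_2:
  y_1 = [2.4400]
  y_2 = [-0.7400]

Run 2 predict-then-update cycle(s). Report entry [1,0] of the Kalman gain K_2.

K[1,0] = -0.1573

step 1: x^-=[-3.6732, -1.6800]  P^-=[0.7913 0.0658; 0.0658 0.3000]  H_jac=[0.1030 -0.2251]  S=[0.4305]  K=[0.1548; -0.1411]  nu=[-1.1306]  x^+=[-3.8483, -1.5204]  P^+=[0.7810 0.0752; 0.0752 0.2914]
step 2: x^-=[-4.2132, -1.5204]  P^-=[1.1239 0.1402; 0.1402 0.3714]  H_jac=[0.0758 -0.2100]  S=[0.4284]  K=[0.1301; -0.1573]  nu=[2.0553]  x^+=[-3.9457, -1.8437]  P^+=[1.1166 0.1489; 0.1489 0.3608]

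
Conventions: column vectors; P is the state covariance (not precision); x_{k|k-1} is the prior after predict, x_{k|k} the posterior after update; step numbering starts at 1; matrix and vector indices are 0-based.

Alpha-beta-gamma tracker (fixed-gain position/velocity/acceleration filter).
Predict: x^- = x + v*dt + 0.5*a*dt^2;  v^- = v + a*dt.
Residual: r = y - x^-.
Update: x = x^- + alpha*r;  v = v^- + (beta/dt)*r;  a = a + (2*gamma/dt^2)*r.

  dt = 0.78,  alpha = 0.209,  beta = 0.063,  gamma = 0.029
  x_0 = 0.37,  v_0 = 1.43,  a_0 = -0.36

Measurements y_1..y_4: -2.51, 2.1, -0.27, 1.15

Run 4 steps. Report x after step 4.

x_post = 0.6690

step 1: x_pred=1.3759  r=-3.8859  x^+=0.5637  v^+=0.8353  a^+=-0.7304
step 2: x_pred=0.9931  r=1.1069  x^+=1.2244  v^+=0.3550  a^+=-0.6249
step 3: x_pred=1.3112  r=-1.5812  x^+=0.9808  v^+=-0.2602  a^+=-0.7757
step 4: x_pred=0.5419  r=0.6081  x^+=0.6690  v^+=-0.8161  a^+=-0.7177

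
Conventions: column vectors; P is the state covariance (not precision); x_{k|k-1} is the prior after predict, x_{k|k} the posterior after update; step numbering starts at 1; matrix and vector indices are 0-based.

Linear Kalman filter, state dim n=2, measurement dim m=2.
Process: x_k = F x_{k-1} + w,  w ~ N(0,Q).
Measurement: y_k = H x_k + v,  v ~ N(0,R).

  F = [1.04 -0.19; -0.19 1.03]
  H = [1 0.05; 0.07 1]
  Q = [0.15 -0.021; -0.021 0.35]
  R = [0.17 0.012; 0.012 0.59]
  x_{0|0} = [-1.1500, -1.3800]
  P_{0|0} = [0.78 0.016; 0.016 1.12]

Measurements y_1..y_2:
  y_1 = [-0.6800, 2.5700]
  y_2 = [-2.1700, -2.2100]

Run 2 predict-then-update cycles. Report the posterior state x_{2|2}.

step 1: x^-=[-0.9338, -1.2029]  P^-=[1.0278 -0.3766; -0.3766 1.5601]  S=[1.1640 -0.2160; -0.2160 2.1024]  K=[0.8562 -0.0570; -0.1235 0.7168]  nu=[0.3139, 3.8383]  x^+=[-0.8836, 1.5097]  P^+=[0.1466 -0.0336; -0.0336 0.4238]
step 2: x^-=[-1.2058, 1.7229]  P^-=[0.3371 -0.1701; -0.1701 0.8180]  S=[0.4921 -0.0942; -0.0942 1.3859]  K=[0.6560 -0.0611; -0.1532 0.5713]  nu=[-1.0504, -3.8485]  x^+=[-1.6596, -0.3147]  P^+=[0.1126 -0.0361; -0.0361 0.3377]

x_post = [-1.6596, -0.3147]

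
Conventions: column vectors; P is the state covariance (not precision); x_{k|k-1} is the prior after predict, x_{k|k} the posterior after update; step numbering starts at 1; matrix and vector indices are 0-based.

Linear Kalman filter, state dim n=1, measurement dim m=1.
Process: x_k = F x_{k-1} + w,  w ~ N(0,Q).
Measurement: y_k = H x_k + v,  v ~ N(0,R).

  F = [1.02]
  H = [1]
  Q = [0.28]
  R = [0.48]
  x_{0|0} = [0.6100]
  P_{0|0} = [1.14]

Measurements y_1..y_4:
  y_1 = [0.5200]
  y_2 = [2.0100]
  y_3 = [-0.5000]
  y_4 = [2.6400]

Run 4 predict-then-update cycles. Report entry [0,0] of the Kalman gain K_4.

step 1: x^-=[0.6222]  P^-=[1.4661]  S=[1.9461]  K=[0.7533]  nu=[-0.1022]  x^+=[0.5452]  P^+=[0.3616]
step 2: x^-=[0.5561]  P^-=[0.6562]  S=[1.1362]  K=[0.5775]  nu=[1.4539]  x^+=[1.3958]  P^+=[0.2772]
step 3: x^-=[1.4237]  P^-=[0.5684]  S=[1.0484]  K=[0.5422]  nu=[-1.9237]  x^+=[0.3807]  P^+=[0.2602]
step 4: x^-=[0.3884]  P^-=[0.5508]  S=[1.0308]  K=[0.5343]  nu=[2.2516]  x^+=[1.5915]  P^+=[0.2565]

K[0,0] = 0.5343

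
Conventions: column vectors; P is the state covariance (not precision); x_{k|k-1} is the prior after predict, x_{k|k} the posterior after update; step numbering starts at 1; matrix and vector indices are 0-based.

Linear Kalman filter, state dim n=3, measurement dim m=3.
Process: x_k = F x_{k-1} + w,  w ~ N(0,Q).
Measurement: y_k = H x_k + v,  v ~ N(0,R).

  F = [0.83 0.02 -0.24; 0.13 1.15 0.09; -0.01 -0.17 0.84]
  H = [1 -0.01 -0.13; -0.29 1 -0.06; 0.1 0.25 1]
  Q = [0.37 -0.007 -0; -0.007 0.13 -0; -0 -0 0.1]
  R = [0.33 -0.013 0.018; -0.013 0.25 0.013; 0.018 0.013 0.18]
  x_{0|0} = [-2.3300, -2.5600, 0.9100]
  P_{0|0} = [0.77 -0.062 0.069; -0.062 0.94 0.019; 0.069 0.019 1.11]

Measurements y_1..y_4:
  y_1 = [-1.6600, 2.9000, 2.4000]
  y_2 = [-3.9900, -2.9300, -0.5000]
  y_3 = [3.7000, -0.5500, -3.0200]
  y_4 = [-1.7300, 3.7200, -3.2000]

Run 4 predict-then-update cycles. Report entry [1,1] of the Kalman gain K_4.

K[1,1] = 0.5575

step 1: x^-=[-2.2035, -3.1650, 1.2229]  P^-=[0.9350 0.0122 -0.1752; 0.0122 1.3822 -0.0732; -0.1752 -0.0732 0.9037]  S=[1.3256 -0.2653 -0.1762; -0.2653 1.7097 0.2573; -0.1762 0.2573 1.1083]  K=[0.7213 -0.0414 0.0533; 0.1822 0.8245 0.0844; -0.1514 -0.1891 0.8028]  nu=[0.6708, 5.4994, 2.1887]  x^+=[-1.8307, 1.6762, 1.8384]  P^+=[0.2382 0.0492 -0.0141; 0.0492 0.2173 -0.0301; -0.0141 -0.0301 0.1482]
step 2: x^-=[-1.9272, 1.8551, 1.2776]  P^-=[0.5502 0.0752 -0.0511; 0.0752 0.4308 -0.0633; -0.0511 -0.0633 0.2199]  S=[0.8956 -0.0904 0.0143; -0.0904 0.6901 0.0464; 0.0143 0.0464 0.3942]  K=[0.6163 -0.0397 0.0399; 0.1495 0.6141 0.0539; -0.1107 -0.1392 0.5251]  nu=[-1.8782, -5.2673, -2.0487]  x^+=[-2.9570, -1.7710, 1.1431]  P^+=[0.2034 0.0408 -0.0128; 0.0408 0.1627 -0.0244; -0.0128 -0.0244 0.0981]
step 3: x^-=[-2.7641, -2.3182, 1.2909]  P^-=[0.5225 0.0617 -0.0381; 0.0617 0.3562 -0.0506; -0.0381 -0.0506 0.1812]  S=[0.8641 -0.0974 0.0257; -0.0974 0.6197 0.0392; 0.0257 0.0392 0.3589]  K=[0.6028 -0.0493 0.0446; 0.1375 0.5691 0.0524; -0.0994 -0.1273 0.4802]  nu=[6.6087, 1.0441, -3.4549]  x^+=[1.0139, -0.9967, -1.1579]  P^+=[0.1993 0.0375 -0.0111; 0.0375 0.1507 -0.0221; -0.0111 -0.0221 0.0896]
step 4: x^-=[1.0995, -1.1186, -0.8133]  P^-=[0.5184 0.0576 -0.0346; 0.0576 0.3398 -0.0464; -0.0346 -0.0464 0.1742]  S=[0.8591 -0.1009 0.0285; -0.1009 0.6050 0.0385; 0.0285 0.0385 0.3534]  K=[0.6002 -0.0528 0.0469; 0.1337 0.5575 0.0537; -0.0962 -0.1236 0.4716]  nu=[-2.9464, 5.1087, -2.2170]  x^+=[-1.0429, 1.2166, -2.2066]  P^+=[0.1986 0.0366 -0.0104; 0.0366 0.1477 -0.0213; -0.0104 -0.0213 0.0879]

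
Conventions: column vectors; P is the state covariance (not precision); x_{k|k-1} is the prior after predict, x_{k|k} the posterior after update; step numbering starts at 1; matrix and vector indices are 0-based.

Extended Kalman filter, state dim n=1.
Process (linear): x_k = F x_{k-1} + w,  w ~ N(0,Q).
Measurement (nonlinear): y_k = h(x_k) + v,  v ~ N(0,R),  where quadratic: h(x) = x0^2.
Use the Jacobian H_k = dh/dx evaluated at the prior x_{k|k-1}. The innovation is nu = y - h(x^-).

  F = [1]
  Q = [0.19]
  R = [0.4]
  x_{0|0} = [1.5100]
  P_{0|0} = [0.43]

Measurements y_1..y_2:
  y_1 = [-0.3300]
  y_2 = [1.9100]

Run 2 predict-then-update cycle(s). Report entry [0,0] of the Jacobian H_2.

step 1: x^-=[1.5100]  P^-=[0.6200]  H_jac=[3.0200]  S=[6.0546]  K=[0.3093]  nu=[-2.6101]  x^+=[0.7028]  P^+=[0.0410]
step 2: x^-=[0.7028]  P^-=[0.2310]  H_jac=[1.4057]  S=[0.8563]  K=[0.3791]  nu=[1.4160]  x^+=[1.2397]  P^+=[0.1079]

H_jac[0,0] = 1.4057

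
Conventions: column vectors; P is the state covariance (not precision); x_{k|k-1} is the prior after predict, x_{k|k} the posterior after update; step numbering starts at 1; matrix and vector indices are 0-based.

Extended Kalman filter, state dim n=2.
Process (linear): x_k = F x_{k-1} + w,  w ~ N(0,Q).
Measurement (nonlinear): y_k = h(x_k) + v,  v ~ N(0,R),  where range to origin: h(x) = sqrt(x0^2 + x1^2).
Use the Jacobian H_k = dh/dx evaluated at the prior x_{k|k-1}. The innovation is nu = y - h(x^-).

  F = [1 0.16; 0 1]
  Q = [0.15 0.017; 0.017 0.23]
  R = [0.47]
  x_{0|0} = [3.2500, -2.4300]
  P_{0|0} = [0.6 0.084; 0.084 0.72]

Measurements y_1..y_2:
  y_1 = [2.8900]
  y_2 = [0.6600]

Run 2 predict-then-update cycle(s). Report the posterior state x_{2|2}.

step 1: x^-=[2.8612, -2.4300]  P^-=[0.7953 0.2162; 0.2162 0.9500]  H_jac=[0.7622 -0.6473]  S=[1.1168]  K=[0.4175; -0.4031]  nu=[-0.8638]  x^+=[2.5006, -2.0818]  P^+=[0.6007 0.4041; 0.4041 0.7685]
step 2: x^-=[2.1675, -2.0818]  P^-=[0.8997 0.5441; 0.5441 0.9985]  H_jac=[0.7212 -0.6927]  S=[0.8734]  K=[0.3114; -0.3426]  nu=[-2.3453]  x^+=[1.4373, -1.2782]  P^+=[0.8150 0.6373; 0.6373 0.8960]

x_post = [1.4373, -1.2782]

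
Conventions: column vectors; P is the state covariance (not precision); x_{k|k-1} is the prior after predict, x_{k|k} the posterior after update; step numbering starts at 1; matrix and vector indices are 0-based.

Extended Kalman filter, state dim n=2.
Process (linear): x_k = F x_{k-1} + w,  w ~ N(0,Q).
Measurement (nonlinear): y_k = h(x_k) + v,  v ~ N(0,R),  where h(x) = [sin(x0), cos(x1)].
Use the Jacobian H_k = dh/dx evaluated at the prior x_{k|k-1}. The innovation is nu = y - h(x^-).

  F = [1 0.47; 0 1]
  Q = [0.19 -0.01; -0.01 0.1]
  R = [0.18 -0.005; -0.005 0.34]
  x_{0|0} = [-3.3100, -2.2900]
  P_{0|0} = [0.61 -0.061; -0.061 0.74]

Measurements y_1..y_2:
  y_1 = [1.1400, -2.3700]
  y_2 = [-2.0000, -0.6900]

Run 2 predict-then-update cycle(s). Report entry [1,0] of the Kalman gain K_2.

step 1: x^-=[-4.3863, -2.2900]  P^-=[0.9061 0.2768; 0.2768 0.8400]  H_jac=[-0.3203 0.0000; 0.0000 0.7523]  S=[0.2730 -0.0717; -0.0717 0.8154]  K=[-1.0198 0.1657; -0.1241 0.7641]  nu=[0.1927, -1.7112]  x^+=[-4.8664, -3.6214]  P^+=[0.5756 0.0817; 0.0817 0.3461]
step 2: x^-=[-6.5684, -3.6214]  P^-=[0.9188 0.2343; 0.2343 0.4461]  H_jac=[0.9596 0.0000; 0.0000 -0.4616]  S=[1.0261 -0.1088; -0.1088 0.4351]  K=[0.8556 -0.0347; 0.1736 -0.4300]  nu=[-1.7186, 0.1971]  x^+=[-8.0457, -4.0044]  P^+=[0.1607 0.0348; 0.0348 0.3186]

K[1,0] = 0.1736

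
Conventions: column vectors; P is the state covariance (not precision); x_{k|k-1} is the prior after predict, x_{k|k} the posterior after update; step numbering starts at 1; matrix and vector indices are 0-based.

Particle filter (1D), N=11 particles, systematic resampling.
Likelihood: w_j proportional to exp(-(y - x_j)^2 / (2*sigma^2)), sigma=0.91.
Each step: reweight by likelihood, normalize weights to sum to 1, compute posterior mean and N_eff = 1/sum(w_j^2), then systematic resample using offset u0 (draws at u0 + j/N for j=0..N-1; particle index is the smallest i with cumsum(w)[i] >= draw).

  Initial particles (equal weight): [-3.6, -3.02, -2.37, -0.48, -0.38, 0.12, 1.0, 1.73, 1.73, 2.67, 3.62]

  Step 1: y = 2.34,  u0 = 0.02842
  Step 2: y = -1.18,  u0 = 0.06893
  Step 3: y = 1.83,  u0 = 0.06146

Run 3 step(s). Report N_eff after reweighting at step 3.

step 1: w=[0.0000, 0.0000, 0.0000, 0.0025, 0.0035, 0.0154, 0.1020, 0.2410, 0.2410, 0.2825, 0.1122]  mean=2.0955  Neff=4.5621  idx=[6, 6, 7, 7, 8, 8, 8, 9, 9, 9, 10]
step 2: w=[0.3941, 0.3941, 0.0418, 0.0418, 0.0418, 0.0418, 0.0418, 0.0009, 0.0009, 0.0009, 0.0000]  mean=1.1571  Neff=3.1309  idx=[0, 0, 0, 0, 1, 1, 1, 1, 2, 4, 6]
step 3: w=[0.0799, 0.0799, 0.0799, 0.0799, 0.0799, 0.0799, 0.0799, 0.0799, 0.1203, 0.1203, 0.1203]  mean=1.2635  Neff=10.5840  idx=[0, 1, 3, 4, 5, 6, 7, 8, 9, 9, 10]

N_eff = 10.5840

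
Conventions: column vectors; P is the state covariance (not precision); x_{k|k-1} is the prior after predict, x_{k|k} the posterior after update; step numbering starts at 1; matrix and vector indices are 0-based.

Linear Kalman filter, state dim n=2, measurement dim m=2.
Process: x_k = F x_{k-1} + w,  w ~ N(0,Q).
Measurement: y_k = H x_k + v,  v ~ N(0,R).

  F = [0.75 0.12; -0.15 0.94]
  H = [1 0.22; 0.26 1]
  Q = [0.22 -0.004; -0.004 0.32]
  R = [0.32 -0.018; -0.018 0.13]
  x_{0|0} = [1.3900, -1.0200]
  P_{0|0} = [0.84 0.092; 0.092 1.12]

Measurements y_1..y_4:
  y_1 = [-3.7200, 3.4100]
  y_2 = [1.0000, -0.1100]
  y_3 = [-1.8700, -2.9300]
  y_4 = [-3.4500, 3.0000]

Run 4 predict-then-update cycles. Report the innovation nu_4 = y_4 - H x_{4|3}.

innov = [-2.1543, 4.9120]

step 1: x^-=[0.9201, -1.1673]  P^-=[0.7252 0.0910; 0.0910 1.3026]  S=[1.1483 0.5534; 0.5534 1.5290]  K=[0.6793 -0.0630; -0.1080 0.9065]  nu=[-4.3833, 4.3381]  x^+=[-2.3310, 3.2387]  P^+=[0.2365 -0.0819; -0.0819 0.1411]
step 2: x^-=[-1.3596, 3.3940]  P^-=[0.3403 -0.0710; -0.0710 0.4731]  S=[0.6520 0.0995; 0.0995 0.5892]  K=[0.5066 -0.0559; -0.0688 0.7833]  nu=[1.6129, -3.1505]  x^+=[-0.3666, 0.8154]  P^+=[0.1768 -0.0624; -0.0624 0.1193]
step 3: x^-=[-0.1771, 0.8215]  P^-=[0.3100 -0.0533; -0.0533 0.4470]  S=[0.6281 0.1046; 0.1046 0.5702]  K=[0.4815 -0.0404; -0.0565 0.7699]  nu=[-1.8736, -3.7054]  x^+=[-0.9295, -1.9256]  P^+=[0.1675 -0.0575; -0.0575 0.1160]
step 4: x^-=[-0.9282, -1.6706]  P^-=[0.3055 -0.0492; -0.0492 0.4425]  S=[0.6253 0.1067; 0.1067 0.5676]  K=[0.4775 -0.0366; -0.0540 0.7673]  nu=[-2.1543, 4.9120]  x^+=[-2.1367, 2.2146]  P^+=[0.1659 -0.0565; -0.0565 0.1154]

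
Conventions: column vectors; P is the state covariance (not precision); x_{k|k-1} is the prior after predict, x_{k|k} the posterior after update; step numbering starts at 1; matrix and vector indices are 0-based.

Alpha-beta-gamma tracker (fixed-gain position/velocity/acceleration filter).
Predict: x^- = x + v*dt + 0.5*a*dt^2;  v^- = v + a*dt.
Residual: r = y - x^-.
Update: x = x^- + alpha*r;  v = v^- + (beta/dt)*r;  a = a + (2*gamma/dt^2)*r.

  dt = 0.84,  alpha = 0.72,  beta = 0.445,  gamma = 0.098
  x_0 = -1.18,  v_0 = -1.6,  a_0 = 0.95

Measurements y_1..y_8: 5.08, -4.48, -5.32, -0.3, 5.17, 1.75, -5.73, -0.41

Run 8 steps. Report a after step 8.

step 1: x_pred=-2.1888  r=7.2688  x^+=3.0447  v^+=3.0488  a^+=2.9691
step 2: x_pred=6.6532  r=-11.1332  x^+=-1.3627  v^+=-0.3551  a^+=-0.1234
step 3: x_pred=-1.7046  r=-3.6154  x^+=-4.3077  v^+=-2.3741  a^+=-1.1277
step 4: x_pred=-6.6998  r=6.3998  x^+=-2.0919  v^+=0.0690  a^+=0.6500
step 5: x_pred=-1.8047  r=6.9747  x^+=3.2171  v^+=4.3099  a^+=2.5874
step 6: x_pred=7.7502  r=-6.0002  x^+=3.4301  v^+=3.3046  a^+=0.9207
step 7: x_pred=6.5308  r=-12.2608  x^+=-2.2970  v^+=-2.4173  a^+=-2.4851
step 8: x_pred=-5.2042  r=4.7942  x^+=-1.7524  v^+=-1.9649  a^+=-1.1533

a_post = -1.1533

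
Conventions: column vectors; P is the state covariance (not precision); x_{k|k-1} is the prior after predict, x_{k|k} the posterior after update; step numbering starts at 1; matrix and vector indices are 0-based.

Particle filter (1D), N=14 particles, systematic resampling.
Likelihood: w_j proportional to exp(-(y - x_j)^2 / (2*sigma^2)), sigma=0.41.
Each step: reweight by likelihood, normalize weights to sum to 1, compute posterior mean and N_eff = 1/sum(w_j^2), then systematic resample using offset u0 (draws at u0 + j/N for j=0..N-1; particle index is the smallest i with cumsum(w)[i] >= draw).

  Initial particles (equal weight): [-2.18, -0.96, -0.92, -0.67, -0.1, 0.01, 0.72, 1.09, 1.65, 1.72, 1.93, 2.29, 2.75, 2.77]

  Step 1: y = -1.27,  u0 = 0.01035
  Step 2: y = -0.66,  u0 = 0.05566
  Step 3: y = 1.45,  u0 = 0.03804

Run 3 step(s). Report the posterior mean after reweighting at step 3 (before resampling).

step 1: w=[0.0449, 0.3957, 0.3659, 0.1805, 0.0090, 0.0040, 0.0000, 0.0000, 0.0000, 0.0000, 0.0000, 0.0000, 0.0000, 0.0000]  mean=-0.9361  Neff=3.0753  idx=[0, 1, 1, 1, 1, 1, 1, 2, 2, 2, 2, 2, 3, 3]
step 2: w=[0.0001, 0.0716, 0.0716, 0.0716, 0.0716, 0.0716, 0.0716, 0.0766, 0.0766, 0.0766, 0.0766, 0.0766, 0.0936, 0.0936]  mean=-0.8905  Neff=12.8812  idx=[1, 2, 3, 4, 5, 6, 7, 8, 9, 10, 11, 12, 13, 13]
step 3: w=[0.0061, 0.0061, 0.0061, 0.0061, 0.0061, 0.0061, 0.0108, 0.0108, 0.0108, 0.0108, 0.0108, 0.3032, 0.3032, 0.3032]  mean=-0.6940  Neff=3.6150  idx=[6, 11, 11, 11, 11, 12, 12, 12, 12, 12, 13, 13, 13, 13]

post_mean = -0.6940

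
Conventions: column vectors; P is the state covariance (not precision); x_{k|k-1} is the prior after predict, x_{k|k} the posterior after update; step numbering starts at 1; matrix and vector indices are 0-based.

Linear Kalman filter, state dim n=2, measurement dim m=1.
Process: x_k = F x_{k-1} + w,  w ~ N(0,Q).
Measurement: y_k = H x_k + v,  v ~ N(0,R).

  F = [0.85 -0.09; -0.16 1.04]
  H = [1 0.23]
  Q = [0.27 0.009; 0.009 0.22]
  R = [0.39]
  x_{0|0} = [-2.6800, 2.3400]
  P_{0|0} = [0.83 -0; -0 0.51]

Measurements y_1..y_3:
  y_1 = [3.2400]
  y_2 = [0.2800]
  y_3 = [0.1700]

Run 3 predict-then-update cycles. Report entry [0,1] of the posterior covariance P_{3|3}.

P_post[0,1] = -0.3630

step 1: x^-=[-2.4886, 2.8624]  P^-=[0.8738 -0.1516; -0.1516 0.7929]  S=[1.2360]  K=[0.6787; 0.0249]  nu=[5.0702]  x^+=[0.9528, 2.9885]  P^+=[0.3044 -0.1725; -0.1725 0.7921]
step 2: x^-=[0.5409, 2.9556]  P^-=[0.5227 -0.2615; -0.2615 1.1419]  S=[0.8528]  K=[0.5424; 0.0013]  nu=[-0.9407]  x^+=[0.0307, 2.9543]  P^+=[0.2718 -0.2621; -0.2621 1.1419]
step 3: x^-=[-0.2398, 3.0676]  P^-=[0.5157 -0.3703; -0.3703 1.5493]  S=[0.8173]  K=[0.5268; -0.0171]  nu=[-0.2957]  x^+=[-0.3956, 3.0727]  P^+=[0.2889 -0.3630; -0.3630 1.5491]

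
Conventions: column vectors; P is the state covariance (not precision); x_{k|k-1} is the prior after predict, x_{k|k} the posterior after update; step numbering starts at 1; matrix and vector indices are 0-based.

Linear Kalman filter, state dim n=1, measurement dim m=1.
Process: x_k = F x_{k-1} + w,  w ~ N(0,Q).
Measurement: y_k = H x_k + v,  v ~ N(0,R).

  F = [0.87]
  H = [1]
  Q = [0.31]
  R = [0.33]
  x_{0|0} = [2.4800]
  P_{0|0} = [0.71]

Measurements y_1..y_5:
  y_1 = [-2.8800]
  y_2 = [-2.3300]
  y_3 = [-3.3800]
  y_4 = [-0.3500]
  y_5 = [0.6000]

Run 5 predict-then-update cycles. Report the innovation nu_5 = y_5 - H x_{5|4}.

step 1: x^-=[2.1576]  P^-=[0.8474]  S=[1.1774]  K=[0.7197]  nu=[-5.0376]  x^+=[-1.4681]  P^+=[0.2375]
step 2: x^-=[-1.2772]  P^-=[0.4898]  S=[0.8198]  K=[0.5974]  nu=[-1.0528]  x^+=[-1.9062]  P^+=[0.1972]
step 3: x^-=[-1.6584]  P^-=[0.4592]  S=[0.7892]  K=[0.5819]  nu=[-1.7216]  x^+=[-2.6601]  P^+=[0.1920]
step 4: x^-=[-2.3143]  P^-=[0.4553]  S=[0.7853]  K=[0.5798]  nu=[1.9643]  x^+=[-1.1754]  P^+=[0.1913]
step 5: x^-=[-1.0226]  P^-=[0.4548]  S=[0.7848]  K=[0.5795]  nu=[1.6226]  x^+=[-0.0823]  P^+=[0.1912]

innov = [1.6226]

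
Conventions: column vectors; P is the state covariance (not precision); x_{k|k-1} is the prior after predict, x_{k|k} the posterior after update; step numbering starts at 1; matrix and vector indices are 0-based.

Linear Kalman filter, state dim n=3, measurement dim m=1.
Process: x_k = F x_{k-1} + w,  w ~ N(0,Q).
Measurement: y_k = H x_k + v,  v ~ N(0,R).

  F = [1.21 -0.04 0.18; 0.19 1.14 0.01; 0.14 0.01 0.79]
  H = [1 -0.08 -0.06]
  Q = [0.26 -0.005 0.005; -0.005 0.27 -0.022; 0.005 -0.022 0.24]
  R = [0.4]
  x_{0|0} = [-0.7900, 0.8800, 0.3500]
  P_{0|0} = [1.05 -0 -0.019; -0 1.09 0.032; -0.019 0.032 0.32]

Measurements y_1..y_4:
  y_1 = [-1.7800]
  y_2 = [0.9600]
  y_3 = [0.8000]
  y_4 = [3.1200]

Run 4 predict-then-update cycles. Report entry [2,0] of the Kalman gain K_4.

K[2,0] = 0.1664

step 1: x^-=[-0.9281, 0.8566, 0.1747]  P^-=[1.8007 0.1929 0.2083; 0.1929 1.7252 0.0468; 0.2083 0.0468 0.4567]  S=[2.1579]  K=[0.8215; 0.0242; 0.0821]  nu=[-0.7729]  x^+=[-1.5630, 0.8379, 0.1112]  P^+=[0.3444 0.1501 0.0628; 0.1501 1.7239 0.0425; 0.0628 0.0425 0.4422]
step 2: x^-=[-1.9048, 0.6594, -0.1226]  P^-=[0.7935 0.2139 0.1868; 0.2139 2.5891 0.0824; 0.1868 0.0824 0.5378]  S=[1.1561]  K=[0.6618; 0.0016; 0.1280]  nu=[2.9102]  x^+=[0.0213, 0.6640, 0.2499]  P^+=[0.2871 0.2127 0.0889; 0.2127 2.5891 0.0821; 0.0889 0.0821 0.5189]
step 3: x^-=[0.0441, 0.7635, 0.2070]  P^-=[0.7182 0.2566 0.2125; 0.2566 3.7396 0.1411; 0.2125 0.1411 0.5913]  S=[1.0791]  K=[0.6347; -0.0473; 0.1536]  nu=[0.8294]  x^+=[0.5706, 0.7243, 0.3344]  P^+=[0.2835 0.2890 0.1073; 0.2890 3.7371 0.1489; 0.1073 0.1489 0.5658]
step 4: x^-=[0.7216, 0.9375, 0.3513]  P^-=[0.7159 0.3227 0.2347; 0.3227 5.2661 0.2297; 0.2347 0.2297 0.6260]  S=[1.0743]  K=[0.6293; -0.1046; 0.1664]  nu=[2.4945]  x^+=[2.2913, 0.6765, 0.7664]  P^+=[0.2905 0.3934 0.1222; 0.3934 5.2543 0.2484; 0.1222 0.2484 0.5962]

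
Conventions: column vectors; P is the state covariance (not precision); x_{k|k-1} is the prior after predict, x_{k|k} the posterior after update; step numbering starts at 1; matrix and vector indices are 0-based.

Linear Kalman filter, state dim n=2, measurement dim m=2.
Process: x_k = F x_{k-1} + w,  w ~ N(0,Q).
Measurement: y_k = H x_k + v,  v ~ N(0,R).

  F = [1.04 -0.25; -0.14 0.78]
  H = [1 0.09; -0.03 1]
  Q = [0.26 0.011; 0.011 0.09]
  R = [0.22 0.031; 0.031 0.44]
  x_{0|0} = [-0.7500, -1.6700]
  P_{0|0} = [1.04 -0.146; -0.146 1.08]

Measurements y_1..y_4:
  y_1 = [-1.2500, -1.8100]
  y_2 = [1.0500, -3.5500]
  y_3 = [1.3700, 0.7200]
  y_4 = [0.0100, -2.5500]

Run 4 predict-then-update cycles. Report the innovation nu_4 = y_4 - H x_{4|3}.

step 1: x^-=[-0.3625, -1.1976]  P^-=[1.5283 -0.4746; -0.4746 0.7993]  S=[1.6693 -0.4162; -0.4162 1.2692]  K=[0.8578 -0.1287; -0.0886 0.6120]  nu=[-0.7797, -0.6233]  x^+=[-0.9511, -1.5099]  P^+=[0.1869 -0.0244; -0.0244 0.2658]
step 2: x^-=[-0.6117, -1.0446]  P^-=[0.4915 -0.0887; -0.0887 0.2607]  S=[0.6976 -0.0488; -0.0488 0.7065]  K=[0.6861 -0.0991; -0.0678 0.3681]  nu=[1.7557, -2.5238]  x^+=[0.8431, -2.0927]  P^+=[0.1495 -0.0178; -0.0178 0.1593]
step 3: x^-=[1.4000, -1.7503]  P^-=[0.4409 -0.0569; -0.0569 0.1938]  S=[0.6522 -0.0216; -0.0216 0.6376]  K=[0.6653 -0.0875; -0.0505 0.3049]  nu=[0.1276, 2.5123]  x^+=[1.2649, -0.9908]  P^+=[0.1449 -0.0135; -0.0135 0.1322]
step 4: x^-=[1.5632, -0.9499]  P^-=[0.4320 -0.0473; -0.0473 0.1762]  S=[0.6449 -0.0133; -0.0133 0.6194]  K=[0.6615 -0.0831; -0.0429 0.2858]  nu=[-1.4677, -1.5532]  x^+=[0.7214, -1.3309]  P^+=[0.1440 -0.0117; -0.0117 0.1241]

innov = [-1.4677, -1.5532]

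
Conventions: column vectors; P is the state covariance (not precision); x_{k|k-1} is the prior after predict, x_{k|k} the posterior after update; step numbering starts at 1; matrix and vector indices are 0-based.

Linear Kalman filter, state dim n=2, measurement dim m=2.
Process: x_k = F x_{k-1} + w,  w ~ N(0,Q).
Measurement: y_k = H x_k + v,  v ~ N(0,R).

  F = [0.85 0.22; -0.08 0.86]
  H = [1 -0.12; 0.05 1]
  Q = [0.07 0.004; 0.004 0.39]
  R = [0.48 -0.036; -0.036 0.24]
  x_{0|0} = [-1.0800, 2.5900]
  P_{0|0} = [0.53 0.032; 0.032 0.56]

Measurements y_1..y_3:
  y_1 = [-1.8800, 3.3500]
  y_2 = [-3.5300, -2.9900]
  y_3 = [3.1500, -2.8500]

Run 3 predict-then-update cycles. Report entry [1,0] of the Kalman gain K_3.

step 1: x^-=[-0.3482, 2.3138]  P^-=[0.4920 0.0967; 0.0967 0.8032]  S=[0.9603 -0.0116; -0.0116 1.0541]  K=[0.5017 0.1206; 0.0097 0.7667]  nu=[-1.2541, 1.0536]  x^+=[-0.8503, 3.1095]  P^+=[0.2364 -0.0009; -0.0009 0.1837]
step 2: x^-=[-0.0386, 2.7422]  P^-=[0.2493 0.0220; 0.0220 0.5275]  S=[0.7316 -0.0649; -0.0649 0.7703]  K=[0.3437 0.0737; 0.0045 0.6866]  nu=[-3.1623, -5.7302]  x^+=[-1.5481, -1.2065]  P^+=[0.1620 -0.0028; -0.0028 0.1648]
step 3: x^-=[-1.5813, -0.9137]  P^-=[0.1940 0.0222; 0.0222 0.5133]  S=[0.6760 -0.0658; -0.0658 0.7560]  K=[0.2896 0.0674; 0.0080 0.6811]  nu=[4.6217, -1.8572]  x^+=[-0.3683, -2.1415]  P^+=[0.1364 -0.0011; -0.0011 0.1632]

K[1,0] = 0.0080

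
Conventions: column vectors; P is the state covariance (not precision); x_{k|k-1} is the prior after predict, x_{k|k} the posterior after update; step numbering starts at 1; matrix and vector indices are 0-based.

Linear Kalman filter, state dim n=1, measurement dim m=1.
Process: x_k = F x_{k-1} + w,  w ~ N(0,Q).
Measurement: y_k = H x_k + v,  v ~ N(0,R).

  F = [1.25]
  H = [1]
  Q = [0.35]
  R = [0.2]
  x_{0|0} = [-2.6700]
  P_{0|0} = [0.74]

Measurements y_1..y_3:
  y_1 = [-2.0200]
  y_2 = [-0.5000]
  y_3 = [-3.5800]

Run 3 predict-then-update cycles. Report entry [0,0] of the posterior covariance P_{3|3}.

step 1: x^-=[-3.3375]  P^-=[1.5063]  S=[1.7063]  K=[0.8828]  nu=[1.3175]  x^+=[-2.1744]  P^+=[0.1766]
step 2: x^-=[-2.7180]  P^-=[0.6259]  S=[0.8259]  K=[0.7578]  nu=[2.2180]  x^+=[-1.0371]  P^+=[0.1516]
step 3: x^-=[-1.2964]  P^-=[0.5868]  S=[0.7868]  K=[0.7458]  nu=[-2.2836]  x^+=[-2.9995]  P^+=[0.1492]

P_post[0,0] = 0.1492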